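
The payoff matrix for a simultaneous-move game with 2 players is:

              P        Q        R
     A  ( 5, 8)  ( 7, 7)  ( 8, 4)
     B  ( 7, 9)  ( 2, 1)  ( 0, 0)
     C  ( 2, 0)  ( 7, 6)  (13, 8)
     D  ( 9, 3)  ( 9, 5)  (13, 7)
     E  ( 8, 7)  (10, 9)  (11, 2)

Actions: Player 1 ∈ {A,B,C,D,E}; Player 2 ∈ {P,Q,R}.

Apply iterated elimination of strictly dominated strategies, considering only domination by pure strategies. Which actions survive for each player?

IESDS → P1:{C,D,E} P2:{Q,R}

P1 drop A (D beats it: P:9>5 Q:9>7 R:13>8)
P1 drop B (D beats it: P:9>7 Q:9>2 R:13>0)
P2 drop P (Q beats it: C:6>0 D:5>3 E:9>7)
P1→{C,D,E} P2→{Q,R}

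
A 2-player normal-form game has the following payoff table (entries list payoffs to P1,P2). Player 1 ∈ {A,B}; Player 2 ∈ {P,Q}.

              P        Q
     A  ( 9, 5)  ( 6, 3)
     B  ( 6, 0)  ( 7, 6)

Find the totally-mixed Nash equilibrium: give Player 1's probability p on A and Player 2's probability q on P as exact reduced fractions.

P1 indiff ⇒ q·9+(1-q)·6 = q·6+(1-q)·7 ⇒ q(3) = (1-q)(1) ⇒ q = 1/4
P2 indiff ⇒ p·5+(1-p)·0 = p·3+(1-p)·6 ⇒ p(2) = (1-p)(6) ⇒ p = 3/4

p=3/4, q=1/4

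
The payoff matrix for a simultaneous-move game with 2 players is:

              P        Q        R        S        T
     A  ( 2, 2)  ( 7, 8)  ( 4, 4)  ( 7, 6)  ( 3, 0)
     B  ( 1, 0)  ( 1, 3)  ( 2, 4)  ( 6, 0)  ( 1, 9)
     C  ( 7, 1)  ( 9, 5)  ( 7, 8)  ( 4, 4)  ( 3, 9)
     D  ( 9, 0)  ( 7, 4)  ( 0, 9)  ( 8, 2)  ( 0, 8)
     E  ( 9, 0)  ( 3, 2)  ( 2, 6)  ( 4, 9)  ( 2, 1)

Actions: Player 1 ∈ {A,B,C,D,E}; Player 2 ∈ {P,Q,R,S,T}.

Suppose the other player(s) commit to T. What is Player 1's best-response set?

u_1(A vs T) = 3
u_1(B vs T) = 1
u_1(C vs T) = 3
u_1(D vs T) = 0
u_1(E vs T) = 2
max payoff 3 at {A,C}

P1 best: {A,C}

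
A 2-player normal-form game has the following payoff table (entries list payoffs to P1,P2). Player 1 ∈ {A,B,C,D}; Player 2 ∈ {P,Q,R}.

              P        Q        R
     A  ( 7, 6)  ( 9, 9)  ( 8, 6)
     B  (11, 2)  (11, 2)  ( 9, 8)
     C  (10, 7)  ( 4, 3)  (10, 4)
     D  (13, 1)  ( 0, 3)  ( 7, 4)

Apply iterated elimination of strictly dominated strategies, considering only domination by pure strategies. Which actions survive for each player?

Survivors P1:{B,C,D} P2:{P,R}

P1 drop A (B beats it: P:11>7 Q:11>9 R:9>8)
P2 drop Q (R beats it: B:8>2 C:4>3 D:4>3)
P1→{B,C,D} P2→{P,R}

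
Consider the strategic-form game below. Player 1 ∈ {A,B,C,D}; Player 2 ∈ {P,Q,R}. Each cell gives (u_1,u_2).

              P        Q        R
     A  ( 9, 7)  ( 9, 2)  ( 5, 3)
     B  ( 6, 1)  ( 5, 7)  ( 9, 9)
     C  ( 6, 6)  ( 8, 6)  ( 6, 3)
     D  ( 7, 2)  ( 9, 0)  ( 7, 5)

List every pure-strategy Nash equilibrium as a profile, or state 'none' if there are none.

NE set: (A,P), (B,R)

(A,P): NE
(A,Q): not NE [P2→P gives 7>2]
(A,R): not NE [P1→B gives 9>5; P2→P gives 7>3]
(B,P): not NE [P1→A gives 9>6; P2→R gives 9>1]
(B,Q): not NE [P1→D gives 9>5; P2→R gives 9>7]
(B,R): NE
(C,P): not NE [P1→A gives 9>6]
(C,Q): not NE [P1→D gives 9>8]
(C,R): not NE [P1→B gives 9>6; P2→Q gives 6>3]
(D,P): not NE [P1→A gives 9>7; P2→R gives 5>2]
(D,Q): not NE [P2→R gives 5>0]
(D,R): not NE [P1→B gives 9>7]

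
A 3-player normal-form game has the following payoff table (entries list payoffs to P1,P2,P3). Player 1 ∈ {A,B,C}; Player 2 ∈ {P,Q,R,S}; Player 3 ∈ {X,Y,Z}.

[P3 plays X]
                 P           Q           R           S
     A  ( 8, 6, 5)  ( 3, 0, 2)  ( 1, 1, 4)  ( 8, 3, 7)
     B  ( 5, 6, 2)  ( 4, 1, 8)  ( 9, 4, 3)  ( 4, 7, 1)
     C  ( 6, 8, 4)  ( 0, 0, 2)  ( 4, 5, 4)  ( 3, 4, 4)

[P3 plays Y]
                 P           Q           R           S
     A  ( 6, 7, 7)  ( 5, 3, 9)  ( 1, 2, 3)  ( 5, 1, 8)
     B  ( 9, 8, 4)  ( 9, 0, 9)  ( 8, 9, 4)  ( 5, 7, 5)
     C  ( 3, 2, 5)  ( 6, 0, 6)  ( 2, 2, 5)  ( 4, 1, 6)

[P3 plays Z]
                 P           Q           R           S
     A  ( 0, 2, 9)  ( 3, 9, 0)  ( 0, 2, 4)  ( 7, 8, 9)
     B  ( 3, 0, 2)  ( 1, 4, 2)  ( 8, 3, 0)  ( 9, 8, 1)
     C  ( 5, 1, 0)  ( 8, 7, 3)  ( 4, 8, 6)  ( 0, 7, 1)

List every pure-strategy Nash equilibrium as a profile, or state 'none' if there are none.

(A,P,X): not NE [P3→Z gives 9>5]
(A,P,Y): not NE [P1→B gives 9>6; P3→Z gives 9>7]
(A,P,Z): not NE [P1→C gives 5>0; P2→Q gives 9>2]
(A,Q,X): not NE [P1→B gives 4>3; P2→P gives 6>0; P3→Y gives 9>2]
(A,Q,Y): not NE [P1→B gives 9>5; P2→P gives 7>3]
(A,Q,Z): not NE [P1→C gives 8>3; P3→Y gives 9>0]
(A,R,X): not NE [P1→B gives 9>1; P2→P gives 6>1]
(A,R,Y): not NE [P1→B gives 8>1; P2→P gives 7>2; P3→Z gives 4>3]
(A,R,Z): not NE [P1→B gives 8>0; P2→Q gives 9>2]
(A,S,X): not NE [P2→P gives 6>3; P3→Z gives 9>7]
(A,S,Y): not NE [P2→P gives 7>1; P3→Z gives 9>8]
(A,S,Z): not NE [P1→B gives 9>7; P2→Q gives 9>8]
(B,P,X): not NE [P1→A gives 8>5; P2→S gives 7>6; P3→Y gives 4>2]
(B,P,Y): not NE [P2→R gives 9>8]
(B,P,Z): not NE [P1→C gives 5>3; P2→S gives 8>0; P3→Y gives 4>2]
(B,Q,X): not NE [P2→S gives 7>1; P3→Y gives 9>8]
(B,Q,Y): not NE [P2→R gives 9>0]
(B,Q,Z): not NE [P1→C gives 8>1; P2→S gives 8>4; P3→Y gives 9>2]
(B,R,X): not NE [P2→S gives 7>4; P3→Y gives 4>3]
(B,R,Y): NE
(B,R,Z): not NE [P2→S gives 8>3; P3→Y gives 4>0]
(B,S,X): not NE [P1→A gives 8>4; P3→Y gives 5>1]
(B,S,Y): not NE [P2→R gives 9>7]
(B,S,Z): not NE [P3→Y gives 5>1]
(C,P,X): not NE [P1→A gives 8>6; P3→Y gives 5>4]
(C,P,Y): not NE [P1→B gives 9>3]
(C,P,Z): not NE [P2→R gives 8>1; P3→Y gives 5>0]
(C,Q,X): not NE [P1→B gives 4>0; P2→P gives 8>0; P3→Y gives 6>2]
(C,Q,Y): not NE [P1→B gives 9>6; P2→R gives 2>0]
(C,Q,Z): not NE [P2→R gives 8>7; P3→Y gives 6>3]
(C,R,X): not NE [P1→B gives 9>4; P2→P gives 8>5; P3→Z gives 6>4]
(C,R,Y): not NE [P1→B gives 8>2; P3→Z gives 6>5]
(C,R,Z): not NE [P1→B gives 8>4]
(C,S,X): not NE [P1→A gives 8>3; P2→P gives 8>4; P3→Y gives 6>4]
(C,S,Y): not NE [P1→B gives 5>4; P2→R gives 2>1]
(C,S,Z): not NE [P1→B gives 9>0; P2→R gives 8>7; P3→Y gives 6>1]

NE set: (B,R,Y)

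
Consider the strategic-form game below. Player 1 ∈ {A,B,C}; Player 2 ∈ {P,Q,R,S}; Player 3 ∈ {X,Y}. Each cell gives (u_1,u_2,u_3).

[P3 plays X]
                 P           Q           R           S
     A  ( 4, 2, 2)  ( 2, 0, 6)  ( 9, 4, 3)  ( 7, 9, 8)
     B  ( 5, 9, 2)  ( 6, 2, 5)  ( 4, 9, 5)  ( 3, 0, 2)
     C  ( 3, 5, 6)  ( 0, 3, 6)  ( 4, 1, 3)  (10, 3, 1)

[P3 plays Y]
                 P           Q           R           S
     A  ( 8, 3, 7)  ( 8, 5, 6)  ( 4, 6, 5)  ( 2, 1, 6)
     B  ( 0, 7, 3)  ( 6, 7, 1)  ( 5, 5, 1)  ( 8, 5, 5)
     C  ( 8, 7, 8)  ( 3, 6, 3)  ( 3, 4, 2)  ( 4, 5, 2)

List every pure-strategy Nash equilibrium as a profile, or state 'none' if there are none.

(A,P,X): not NE [P1→B gives 5>4; P2→S gives 9>2; P3→Y gives 7>2]
(A,P,Y): not NE [P2→R gives 6>3]
(A,Q,X): not NE [P1→B gives 6>2; P2→S gives 9>0]
(A,Q,Y): not NE [P2→R gives 6>5]
(A,R,X): not NE [P2→S gives 9>4; P3→Y gives 5>3]
(A,R,Y): not NE [P1→B gives 5>4]
(A,S,X): not NE [P1→C gives 10>7]
(A,S,Y): not NE [P1→B gives 8>2; P2→R gives 6>1; P3→X gives 8>6]
(B,P,X): not NE [P3→Y gives 3>2]
(B,P,Y): not NE [P1→C gives 8>0]
(B,Q,X): not NE [P2→R gives 9>2]
(B,Q,Y): not NE [P1→A gives 8>6; P3→X gives 5>1]
(B,R,X): not NE [P1→A gives 9>4]
(B,R,Y): not NE [P2→Q gives 7>5; P3→X gives 5>1]
(B,S,X): not NE [P1→C gives 10>3; P2→R gives 9>0; P3→Y gives 5>2]
(B,S,Y): not NE [P2→Q gives 7>5]
(C,P,X): not NE [P1→B gives 5>3; P3→Y gives 8>6]
(C,P,Y): NE
(C,Q,X): not NE [P1→B gives 6>0; P2→P gives 5>3]
(C,Q,Y): not NE [P1→A gives 8>3; P2→P gives 7>6; P3→X gives 6>3]
(C,R,X): not NE [P1→A gives 9>4; P2→P gives 5>1]
(C,R,Y): not NE [P1→B gives 5>3; P2→P gives 7>4; P3→X gives 3>2]
(C,S,X): not NE [P2→P gives 5>3; P3→Y gives 2>1]
(C,S,Y): not NE [P1→B gives 8>4; P2→P gives 7>5]

PSNE = {(C,P,Y)}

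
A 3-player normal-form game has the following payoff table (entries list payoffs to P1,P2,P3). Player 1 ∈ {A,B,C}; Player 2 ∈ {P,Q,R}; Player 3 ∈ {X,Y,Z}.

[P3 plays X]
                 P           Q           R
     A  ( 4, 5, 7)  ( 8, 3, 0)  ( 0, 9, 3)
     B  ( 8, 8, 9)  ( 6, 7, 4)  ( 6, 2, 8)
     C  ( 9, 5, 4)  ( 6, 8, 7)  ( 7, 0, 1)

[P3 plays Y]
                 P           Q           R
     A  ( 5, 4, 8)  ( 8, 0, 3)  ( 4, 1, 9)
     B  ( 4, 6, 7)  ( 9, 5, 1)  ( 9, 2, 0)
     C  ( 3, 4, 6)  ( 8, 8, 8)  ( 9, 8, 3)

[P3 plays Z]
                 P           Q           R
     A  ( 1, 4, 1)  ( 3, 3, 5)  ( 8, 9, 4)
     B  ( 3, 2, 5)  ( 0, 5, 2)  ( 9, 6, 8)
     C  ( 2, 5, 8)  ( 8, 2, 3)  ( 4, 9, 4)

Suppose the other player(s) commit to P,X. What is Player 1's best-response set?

BR_1 = {C}

u_1(A vs P,X) = 4
u_1(B vs P,X) = 8
u_1(C vs P,X) = 9
max payoff 9 at {C}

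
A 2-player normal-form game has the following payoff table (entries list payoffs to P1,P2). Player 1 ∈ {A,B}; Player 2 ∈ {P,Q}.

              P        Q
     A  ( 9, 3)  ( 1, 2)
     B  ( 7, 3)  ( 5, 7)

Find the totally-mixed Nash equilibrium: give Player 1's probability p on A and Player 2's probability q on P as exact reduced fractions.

(p,q) = (4/5, 2/3)

P1 indiff ⇒ q·9+(1-q)·1 = q·7+(1-q)·5 ⇒ q(2) = (1-q)(4) ⇒ q = 2/3
P2 indiff ⇒ p·3+(1-p)·3 = p·2+(1-p)·7 ⇒ p(1) = (1-p)(4) ⇒ p = 4/5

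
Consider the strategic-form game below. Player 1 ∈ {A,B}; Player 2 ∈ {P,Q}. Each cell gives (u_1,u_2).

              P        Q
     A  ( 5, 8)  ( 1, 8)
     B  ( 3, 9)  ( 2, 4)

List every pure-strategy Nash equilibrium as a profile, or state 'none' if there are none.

NE set: (A,P)

(A,P): NE
(A,Q): not NE [P1→B gives 2>1]
(B,P): not NE [P1→A gives 5>3]
(B,Q): not NE [P2→P gives 9>4]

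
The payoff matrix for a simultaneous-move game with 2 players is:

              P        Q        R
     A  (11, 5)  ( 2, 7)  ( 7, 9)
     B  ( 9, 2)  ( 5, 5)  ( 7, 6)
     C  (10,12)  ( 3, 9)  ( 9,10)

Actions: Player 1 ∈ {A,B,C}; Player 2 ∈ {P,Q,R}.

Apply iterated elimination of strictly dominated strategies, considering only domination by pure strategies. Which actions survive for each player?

P2 drop Q (R beats it: A:9>7 B:6>5 C:10>9)
P1 drop B (C beats it: P:10>9 R:9>7)
P1→{A,C} P2→{P,R}

Remaining: P1:{A,C} P2:{P,R}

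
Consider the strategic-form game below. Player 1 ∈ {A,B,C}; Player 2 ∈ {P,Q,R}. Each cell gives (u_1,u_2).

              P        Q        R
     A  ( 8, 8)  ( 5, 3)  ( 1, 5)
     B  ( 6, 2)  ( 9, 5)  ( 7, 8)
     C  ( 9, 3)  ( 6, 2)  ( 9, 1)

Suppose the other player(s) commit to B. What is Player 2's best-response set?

u_2(P vs B) = 2
u_2(Q vs B) = 5
u_2(R vs B) = 8
max payoff 8 at {R}

BR_2 = {R}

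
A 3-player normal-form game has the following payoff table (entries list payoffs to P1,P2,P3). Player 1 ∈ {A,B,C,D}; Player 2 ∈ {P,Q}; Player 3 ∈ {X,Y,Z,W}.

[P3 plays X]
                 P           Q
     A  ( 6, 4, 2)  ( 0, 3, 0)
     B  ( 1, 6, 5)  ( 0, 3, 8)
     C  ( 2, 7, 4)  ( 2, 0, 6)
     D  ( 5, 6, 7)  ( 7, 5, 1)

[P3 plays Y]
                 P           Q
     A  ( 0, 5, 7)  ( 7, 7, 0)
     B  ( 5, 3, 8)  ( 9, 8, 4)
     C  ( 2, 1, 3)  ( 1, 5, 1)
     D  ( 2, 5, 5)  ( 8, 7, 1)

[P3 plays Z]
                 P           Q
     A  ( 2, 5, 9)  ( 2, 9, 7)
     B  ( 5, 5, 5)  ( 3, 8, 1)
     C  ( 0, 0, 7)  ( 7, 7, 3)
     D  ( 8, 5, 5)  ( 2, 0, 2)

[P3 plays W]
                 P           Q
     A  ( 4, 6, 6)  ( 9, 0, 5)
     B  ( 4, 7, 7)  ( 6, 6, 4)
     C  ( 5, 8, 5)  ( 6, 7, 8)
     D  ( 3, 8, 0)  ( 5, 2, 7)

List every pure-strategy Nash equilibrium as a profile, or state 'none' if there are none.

(A,P,X): not NE [P3→Z gives 9>2]
(A,P,Y): not NE [P1→B gives 5>0; P2→Q gives 7>5; P3→Z gives 9>7]
(A,P,Z): not NE [P1→D gives 8>2; P2→Q gives 9>5]
(A,P,W): not NE [P1→C gives 5>4; P3→Z gives 9>6]
(A,Q,X): not NE [P1→D gives 7>0; P2→P gives 4>3; P3→Z gives 7>0]
(A,Q,Y): not NE [P1→B gives 9>7; P3→Z gives 7>0]
(A,Q,Z): not NE [P1→C gives 7>2]
(A,Q,W): not NE [P2→P gives 6>0; P3→Z gives 7>5]
(B,P,X): not NE [P1→A gives 6>1; P3→Y gives 8>5]
(B,P,Y): not NE [P2→Q gives 8>3]
(B,P,Z): not NE [P1→D gives 8>5; P2→Q gives 8>5; P3→Y gives 8>5]
(B,P,W): not NE [P1→C gives 5>4; P3→Y gives 8>7]
(B,Q,X): not NE [P1→D gives 7>0; P2→P gives 6>3]
(B,Q,Y): not NE [P3→X gives 8>4]
(B,Q,Z): not NE [P1→C gives 7>3; P3→X gives 8>1]
(B,Q,W): not NE [P1→A gives 9>6; P2→P gives 7>6; P3→X gives 8>4]
(C,P,X): not NE [P1→A gives 6>2; P3→Z gives 7>4]
(C,P,Y): not NE [P1→B gives 5>2; P2→Q gives 5>1; P3→Z gives 7>3]
(C,P,Z): not NE [P1→D gives 8>0; P2→Q gives 7>0]
(C,P,W): not NE [P3→Z gives 7>5]
(C,Q,X): not NE [P1→D gives 7>2; P2→P gives 7>0; P3→W gives 8>6]
(C,Q,Y): not NE [P1→B gives 9>1; P3→W gives 8>1]
(C,Q,Z): not NE [P3→W gives 8>3]
(C,Q,W): not NE [P1→A gives 9>6; P2→P gives 8>7]
(D,P,X): not NE [P1→A gives 6>5]
(D,P,Y): not NE [P1→B gives 5>2; P2→Q gives 7>5; P3→X gives 7>5]
(D,P,Z): not NE [P3→X gives 7>5]
(D,P,W): not NE [P1→C gives 5>3; P3→X gives 7>0]
(D,Q,X): not NE [P2→P gives 6>5; P3→W gives 7>1]
(D,Q,Y): not NE [P1→B gives 9>8; P3→W gives 7>1]
(D,Q,Z): not NE [P1→C gives 7>2; P2→P gives 5>0; P3→W gives 7>2]
(D,Q,W): not NE [P1→A gives 9>5; P2→P gives 8>2]

No pure NE.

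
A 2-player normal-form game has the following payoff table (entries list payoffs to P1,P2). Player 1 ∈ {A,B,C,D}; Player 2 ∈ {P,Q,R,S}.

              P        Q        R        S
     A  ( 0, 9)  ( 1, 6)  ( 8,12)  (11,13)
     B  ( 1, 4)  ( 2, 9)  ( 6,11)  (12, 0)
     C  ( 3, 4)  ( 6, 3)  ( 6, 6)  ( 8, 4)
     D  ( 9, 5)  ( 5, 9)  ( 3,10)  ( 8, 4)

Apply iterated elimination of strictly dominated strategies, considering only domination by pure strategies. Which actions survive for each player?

Survivors P1:{A,B} P2:{R,S}

P2 drop P (R beats it: A:12>9 B:11>4 C:6>4 D:10>5)
P2 drop Q (R beats it: A:12>6 B:11>9 C:6>3 D:10>9)
P1 drop C (A beats it: R:8>6 S:11>8)
P1 drop D (A beats it: R:8>3 S:11>8)
P1→{A,B} P2→{R,S}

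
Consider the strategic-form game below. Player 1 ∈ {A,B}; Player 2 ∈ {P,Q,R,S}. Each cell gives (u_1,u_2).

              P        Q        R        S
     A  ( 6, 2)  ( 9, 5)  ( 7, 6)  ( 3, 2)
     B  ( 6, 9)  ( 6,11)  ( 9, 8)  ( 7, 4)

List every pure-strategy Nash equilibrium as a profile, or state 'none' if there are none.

No pure NE.

(A,P): not NE [P2→R gives 6>2]
(A,Q): not NE [P2→R gives 6>5]
(A,R): not NE [P1→B gives 9>7]
(A,S): not NE [P1→B gives 7>3; P2→R gives 6>2]
(B,P): not NE [P2→Q gives 11>9]
(B,Q): not NE [P1→A gives 9>6]
(B,R): not NE [P2→Q gives 11>8]
(B,S): not NE [P2→Q gives 11>4]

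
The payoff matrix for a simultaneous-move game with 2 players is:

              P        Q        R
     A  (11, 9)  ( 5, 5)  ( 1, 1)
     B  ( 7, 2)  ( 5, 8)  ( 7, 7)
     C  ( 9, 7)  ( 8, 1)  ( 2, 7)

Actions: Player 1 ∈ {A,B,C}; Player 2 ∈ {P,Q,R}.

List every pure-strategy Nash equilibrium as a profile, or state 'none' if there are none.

(A,P): NE
(A,Q): not NE [P1→C gives 8>5; P2→P gives 9>5]
(A,R): not NE [P1→B gives 7>1; P2→P gives 9>1]
(B,P): not NE [P1→A gives 11>7; P2→Q gives 8>2]
(B,Q): not NE [P1→C gives 8>5]
(B,R): not NE [P2→Q gives 8>7]
(C,P): not NE [P1→A gives 11>9]
(C,Q): not NE [P2→R gives 7>1]
(C,R): not NE [P1→B gives 7>2]

PSNE = {(A,P)}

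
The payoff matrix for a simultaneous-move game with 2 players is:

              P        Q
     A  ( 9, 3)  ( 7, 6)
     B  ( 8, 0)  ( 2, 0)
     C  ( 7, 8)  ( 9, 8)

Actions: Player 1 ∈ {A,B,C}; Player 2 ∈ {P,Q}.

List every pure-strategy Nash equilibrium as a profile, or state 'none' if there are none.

(A,P): not NE [P2→Q gives 6>3]
(A,Q): not NE [P1→C gives 9>7]
(B,P): not NE [P1→A gives 9>8]
(B,Q): not NE [P1→C gives 9>2]
(C,P): not NE [P1→A gives 9>7]
(C,Q): NE

Nash profiles: (C,Q)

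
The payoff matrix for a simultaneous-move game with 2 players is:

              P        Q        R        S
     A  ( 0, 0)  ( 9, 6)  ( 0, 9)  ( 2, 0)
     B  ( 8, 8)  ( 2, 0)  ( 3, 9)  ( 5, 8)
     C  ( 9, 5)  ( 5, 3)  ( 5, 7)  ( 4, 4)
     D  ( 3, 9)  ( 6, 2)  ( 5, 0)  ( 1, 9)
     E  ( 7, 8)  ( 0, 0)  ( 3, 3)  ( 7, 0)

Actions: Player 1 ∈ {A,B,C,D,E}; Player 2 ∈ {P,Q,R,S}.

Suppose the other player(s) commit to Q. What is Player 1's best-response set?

BR_1 = {A}

u_1(A vs Q) = 9
u_1(B vs Q) = 2
u_1(C vs Q) = 5
u_1(D vs Q) = 6
u_1(E vs Q) = 0
max payoff 9 at {A}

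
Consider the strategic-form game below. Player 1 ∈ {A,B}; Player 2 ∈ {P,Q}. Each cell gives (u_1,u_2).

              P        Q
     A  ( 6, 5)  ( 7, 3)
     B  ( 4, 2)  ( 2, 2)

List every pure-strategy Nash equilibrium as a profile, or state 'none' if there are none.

(A,P): NE
(A,Q): not NE [P2→P gives 5>3]
(B,P): not NE [P1→A gives 6>4]
(B,Q): not NE [P1→A gives 7>2]

PSNE = {(A,P)}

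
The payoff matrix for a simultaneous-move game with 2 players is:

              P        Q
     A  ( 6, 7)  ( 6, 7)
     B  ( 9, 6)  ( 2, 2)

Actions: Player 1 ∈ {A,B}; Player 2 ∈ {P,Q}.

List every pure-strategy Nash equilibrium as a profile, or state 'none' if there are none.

(A,P): not NE [P1→B gives 9>6]
(A,Q): NE
(B,P): NE
(B,Q): not NE [P1→A gives 6>2; P2→P gives 6>2]

PSNE = {(A,Q), (B,P)}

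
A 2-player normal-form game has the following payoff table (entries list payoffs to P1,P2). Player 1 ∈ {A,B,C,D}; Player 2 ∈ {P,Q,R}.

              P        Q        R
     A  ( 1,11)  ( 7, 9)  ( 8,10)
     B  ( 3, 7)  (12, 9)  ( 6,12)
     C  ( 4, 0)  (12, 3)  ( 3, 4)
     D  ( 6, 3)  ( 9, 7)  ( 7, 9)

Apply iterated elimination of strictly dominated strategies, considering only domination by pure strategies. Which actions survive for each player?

Remaining: P1:{A,D} P2:{P,R}

P2 drop Q (R beats it: A:10>9 B:12>9 C:4>3 D:9>7)
P1 drop B (D beats it: P:6>3 R:7>6)
P1 drop C (D beats it: P:6>4 R:7>3)
P1→{A,D} P2→{P,R}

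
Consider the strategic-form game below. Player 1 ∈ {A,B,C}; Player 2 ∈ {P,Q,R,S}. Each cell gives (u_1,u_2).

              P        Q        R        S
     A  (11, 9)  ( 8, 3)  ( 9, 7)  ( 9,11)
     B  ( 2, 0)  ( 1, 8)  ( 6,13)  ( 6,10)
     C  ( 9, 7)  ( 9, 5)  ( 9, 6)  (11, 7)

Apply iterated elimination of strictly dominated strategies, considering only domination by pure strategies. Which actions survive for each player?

Survivors P1:{A,C} P2:{P,S}

P1 drop B (A beats it: P:11>2 Q:8>1 R:9>6 S:9>6)
P2 drop Q (P beats it: A:9>3 C:7>5)
P2 drop R (P beats it: A:9>7 C:7>6)
P1→{A,C} P2→{P,S}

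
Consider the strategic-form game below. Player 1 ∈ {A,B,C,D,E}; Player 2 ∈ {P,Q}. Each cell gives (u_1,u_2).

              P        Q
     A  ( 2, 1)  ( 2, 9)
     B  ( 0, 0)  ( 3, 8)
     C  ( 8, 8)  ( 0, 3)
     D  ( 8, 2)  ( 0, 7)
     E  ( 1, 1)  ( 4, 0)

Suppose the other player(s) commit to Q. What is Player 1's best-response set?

u_1(A vs Q) = 2
u_1(B vs Q) = 3
u_1(C vs Q) = 0
u_1(D vs Q) = 0
u_1(E vs Q) = 4
max payoff 4 at {E}

P1 best: {E}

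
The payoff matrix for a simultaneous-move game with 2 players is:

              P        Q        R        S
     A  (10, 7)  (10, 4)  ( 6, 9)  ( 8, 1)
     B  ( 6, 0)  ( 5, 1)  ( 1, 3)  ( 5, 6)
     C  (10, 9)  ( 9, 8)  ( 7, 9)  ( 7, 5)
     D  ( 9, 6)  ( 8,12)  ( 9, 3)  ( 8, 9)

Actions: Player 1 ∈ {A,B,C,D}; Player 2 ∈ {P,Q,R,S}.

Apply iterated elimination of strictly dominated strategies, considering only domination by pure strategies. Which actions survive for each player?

Remaining: P1:{A,C,D} P2:{P,Q,R}

P1 drop B (A beats it: P:10>6 Q:10>5 R:6>1 S:8>5)
P2 drop S (Q beats it: A:4>1 C:8>5 D:12>9)
P1→{A,C,D} P2→{P,Q,R}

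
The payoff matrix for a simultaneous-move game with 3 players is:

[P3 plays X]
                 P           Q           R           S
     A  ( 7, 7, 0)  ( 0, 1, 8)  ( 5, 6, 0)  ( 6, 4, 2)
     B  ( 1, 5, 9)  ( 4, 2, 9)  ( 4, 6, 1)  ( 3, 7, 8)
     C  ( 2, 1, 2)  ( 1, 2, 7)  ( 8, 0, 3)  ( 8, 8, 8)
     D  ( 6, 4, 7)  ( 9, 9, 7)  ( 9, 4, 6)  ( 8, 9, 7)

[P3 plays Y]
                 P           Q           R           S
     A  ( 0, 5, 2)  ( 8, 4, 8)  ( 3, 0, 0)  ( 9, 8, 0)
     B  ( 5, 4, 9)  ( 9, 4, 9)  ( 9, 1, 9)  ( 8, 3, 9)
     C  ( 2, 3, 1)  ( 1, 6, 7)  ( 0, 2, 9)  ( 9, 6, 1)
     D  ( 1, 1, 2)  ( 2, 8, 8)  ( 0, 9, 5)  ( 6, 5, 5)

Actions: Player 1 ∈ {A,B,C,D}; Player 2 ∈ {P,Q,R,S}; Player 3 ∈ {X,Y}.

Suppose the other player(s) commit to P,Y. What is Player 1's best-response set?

u_1(A vs P,Y) = 0
u_1(B vs P,Y) = 5
u_1(C vs P,Y) = 2
u_1(D vs P,Y) = 1
max payoff 5 at {B}

argmax u_1 = {B}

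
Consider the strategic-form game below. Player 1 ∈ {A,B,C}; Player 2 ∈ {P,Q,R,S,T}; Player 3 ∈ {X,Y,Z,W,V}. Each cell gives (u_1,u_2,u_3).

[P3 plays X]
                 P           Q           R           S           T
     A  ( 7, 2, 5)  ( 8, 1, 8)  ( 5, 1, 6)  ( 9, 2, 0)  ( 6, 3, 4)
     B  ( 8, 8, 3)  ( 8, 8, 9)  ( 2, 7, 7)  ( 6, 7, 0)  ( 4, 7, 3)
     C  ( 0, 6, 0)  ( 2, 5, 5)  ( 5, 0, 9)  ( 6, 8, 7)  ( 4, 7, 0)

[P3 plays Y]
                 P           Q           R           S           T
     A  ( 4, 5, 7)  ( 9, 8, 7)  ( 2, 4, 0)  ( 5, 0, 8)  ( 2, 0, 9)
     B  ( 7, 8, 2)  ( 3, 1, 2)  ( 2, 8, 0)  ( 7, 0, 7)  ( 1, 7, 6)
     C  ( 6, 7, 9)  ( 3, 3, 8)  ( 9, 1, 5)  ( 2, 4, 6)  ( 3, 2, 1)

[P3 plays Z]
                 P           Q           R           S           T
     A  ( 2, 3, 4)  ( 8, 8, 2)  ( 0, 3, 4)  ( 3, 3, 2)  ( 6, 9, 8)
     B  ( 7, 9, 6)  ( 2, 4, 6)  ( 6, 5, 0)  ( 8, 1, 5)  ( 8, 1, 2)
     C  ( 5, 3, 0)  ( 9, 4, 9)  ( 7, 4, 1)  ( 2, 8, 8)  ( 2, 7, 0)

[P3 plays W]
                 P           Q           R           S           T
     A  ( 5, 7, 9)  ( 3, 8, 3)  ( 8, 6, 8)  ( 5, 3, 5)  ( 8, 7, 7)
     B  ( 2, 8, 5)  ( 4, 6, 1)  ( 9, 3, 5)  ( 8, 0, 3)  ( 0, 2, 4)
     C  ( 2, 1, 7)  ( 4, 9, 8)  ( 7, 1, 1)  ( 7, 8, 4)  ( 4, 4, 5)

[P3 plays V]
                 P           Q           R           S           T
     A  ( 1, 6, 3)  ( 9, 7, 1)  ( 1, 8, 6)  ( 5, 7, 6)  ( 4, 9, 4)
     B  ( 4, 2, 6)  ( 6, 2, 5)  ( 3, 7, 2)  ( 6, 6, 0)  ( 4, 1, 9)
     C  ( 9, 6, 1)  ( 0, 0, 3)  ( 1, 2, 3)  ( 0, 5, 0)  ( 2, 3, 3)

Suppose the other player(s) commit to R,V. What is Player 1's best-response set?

u_1(A vs R,V) = 1
u_1(B vs R,V) = 3
u_1(C vs R,V) = 1
max payoff 3 at {B}

BR_1 = {B}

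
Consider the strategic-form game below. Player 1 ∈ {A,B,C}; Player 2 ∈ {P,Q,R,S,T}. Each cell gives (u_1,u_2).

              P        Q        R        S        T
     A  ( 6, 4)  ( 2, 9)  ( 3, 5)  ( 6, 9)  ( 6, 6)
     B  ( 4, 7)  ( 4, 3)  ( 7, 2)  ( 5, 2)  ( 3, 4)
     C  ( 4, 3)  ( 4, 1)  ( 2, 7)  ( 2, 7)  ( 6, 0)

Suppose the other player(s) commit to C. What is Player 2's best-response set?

BR_2 = {R,S}

u_2(P vs C) = 3
u_2(Q vs C) = 1
u_2(R vs C) = 7
u_2(S vs C) = 7
u_2(T vs C) = 0
max payoff 7 at {R,S}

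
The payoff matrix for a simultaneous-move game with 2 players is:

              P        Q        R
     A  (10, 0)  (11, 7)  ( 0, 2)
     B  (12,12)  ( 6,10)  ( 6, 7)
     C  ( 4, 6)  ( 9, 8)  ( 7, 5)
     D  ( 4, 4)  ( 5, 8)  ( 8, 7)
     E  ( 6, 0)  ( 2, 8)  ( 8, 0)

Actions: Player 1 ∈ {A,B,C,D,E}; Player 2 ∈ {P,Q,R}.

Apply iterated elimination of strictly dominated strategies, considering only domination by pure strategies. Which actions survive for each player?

P2 drop R (Q beats it: A:7>2 B:10>7 C:8>5 D:8>7 E:8>0)
P1 drop C (A beats it: P:10>4 Q:11>9)
P1 drop D (A beats it: P:10>4 Q:11>5)
P1 drop E (A beats it: P:10>6 Q:11>2)
P1→{A,B} P2→{P,Q}

Remaining: P1:{A,B} P2:{P,Q}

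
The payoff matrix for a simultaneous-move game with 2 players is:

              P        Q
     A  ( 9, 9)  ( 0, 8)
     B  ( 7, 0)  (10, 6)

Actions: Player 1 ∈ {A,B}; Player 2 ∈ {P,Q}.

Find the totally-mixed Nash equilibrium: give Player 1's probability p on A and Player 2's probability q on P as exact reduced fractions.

P1 mixes 6/7 on A; P2 mixes 5/6 on P

P1 indiff ⇒ q·9+(1-q)·0 = q·7+(1-q)·10 ⇒ q(2) = (1-q)(10) ⇒ q = 5/6
P2 indiff ⇒ p·9+(1-p)·0 = p·8+(1-p)·6 ⇒ p(1) = (1-p)(6) ⇒ p = 6/7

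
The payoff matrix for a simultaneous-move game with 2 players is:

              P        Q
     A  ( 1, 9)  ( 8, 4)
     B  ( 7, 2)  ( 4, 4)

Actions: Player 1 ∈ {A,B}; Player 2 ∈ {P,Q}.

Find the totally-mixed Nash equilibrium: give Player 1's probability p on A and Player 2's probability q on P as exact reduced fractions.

P1 indiff ⇒ q·1+(1-q)·8 = q·7+(1-q)·4 ⇒ q(-6) = (1-q)(-4) ⇒ q = 2/5
P2 indiff ⇒ p·9+(1-p)·2 = p·4+(1-p)·4 ⇒ p(5) = (1-p)(2) ⇒ p = 2/7

P1 mixes 2/7 on A; P2 mixes 2/5 on P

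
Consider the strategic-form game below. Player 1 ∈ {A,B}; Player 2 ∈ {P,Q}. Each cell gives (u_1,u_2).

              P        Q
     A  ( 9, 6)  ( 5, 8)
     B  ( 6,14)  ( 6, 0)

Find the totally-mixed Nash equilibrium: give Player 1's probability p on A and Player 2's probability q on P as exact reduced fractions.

P1 mixes 7/8 on A; P2 mixes 1/4 on P

P1 indiff ⇒ q·9+(1-q)·5 = q·6+(1-q)·6 ⇒ q(3) = (1-q)(1) ⇒ q = 1/4
P2 indiff ⇒ p·6+(1-p)·14 = p·8+(1-p)·0 ⇒ p(-2) = (1-p)(-14) ⇒ p = 7/8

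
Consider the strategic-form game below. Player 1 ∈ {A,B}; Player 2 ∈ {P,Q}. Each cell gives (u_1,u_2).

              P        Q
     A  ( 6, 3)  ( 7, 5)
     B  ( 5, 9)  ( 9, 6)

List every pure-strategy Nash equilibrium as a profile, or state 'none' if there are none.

PSNE: ∅

(A,P): not NE [P2→Q gives 5>3]
(A,Q): not NE [P1→B gives 9>7]
(B,P): not NE [P1→A gives 6>5]
(B,Q): not NE [P2→P gives 9>6]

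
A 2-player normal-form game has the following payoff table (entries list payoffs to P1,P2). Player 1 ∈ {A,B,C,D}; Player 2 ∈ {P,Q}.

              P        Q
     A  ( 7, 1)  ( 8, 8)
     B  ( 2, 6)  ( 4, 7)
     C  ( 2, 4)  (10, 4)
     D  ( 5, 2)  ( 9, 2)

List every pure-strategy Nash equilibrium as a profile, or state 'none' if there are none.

(A,P): not NE [P2→Q gives 8>1]
(A,Q): not NE [P1→C gives 10>8]
(B,P): not NE [P1→A gives 7>2; P2→Q gives 7>6]
(B,Q): not NE [P1→C gives 10>4]
(C,P): not NE [P1→A gives 7>2]
(C,Q): NE
(D,P): not NE [P1→A gives 7>5]
(D,Q): not NE [P1→C gives 10>9]

Nash profiles: (C,Q)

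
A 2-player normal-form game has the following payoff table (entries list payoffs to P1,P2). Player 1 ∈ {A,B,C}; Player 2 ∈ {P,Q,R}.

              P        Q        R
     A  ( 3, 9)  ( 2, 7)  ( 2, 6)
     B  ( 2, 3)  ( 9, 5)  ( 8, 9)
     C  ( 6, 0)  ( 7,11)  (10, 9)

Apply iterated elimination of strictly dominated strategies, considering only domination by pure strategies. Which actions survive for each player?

Remaining: P1:{B,C} P2:{Q,R}

P1 drop A (C beats it: P:6>3 Q:7>2 R:10>2)
P2 drop P (Q beats it: B:5>3 C:11>0)
P1→{B,C} P2→{Q,R}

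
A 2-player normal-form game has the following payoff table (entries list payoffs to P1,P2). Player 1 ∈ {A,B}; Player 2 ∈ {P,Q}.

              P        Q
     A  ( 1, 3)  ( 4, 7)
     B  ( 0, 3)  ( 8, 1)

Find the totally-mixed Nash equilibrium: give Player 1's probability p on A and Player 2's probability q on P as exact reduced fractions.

P1 indiff ⇒ q·1+(1-q)·4 = q·0+(1-q)·8 ⇒ q(1) = (1-q)(4) ⇒ q = 4/5
P2 indiff ⇒ p·3+(1-p)·3 = p·7+(1-p)·1 ⇒ p(-4) = (1-p)(-2) ⇒ p = 1/3

P1 mixes 1/3 on A; P2 mixes 4/5 on P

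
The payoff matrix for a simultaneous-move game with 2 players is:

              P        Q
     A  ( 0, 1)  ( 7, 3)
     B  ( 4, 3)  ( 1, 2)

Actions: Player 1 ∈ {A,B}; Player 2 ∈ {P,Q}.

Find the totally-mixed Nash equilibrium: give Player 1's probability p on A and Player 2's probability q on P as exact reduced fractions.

p=1/3, q=3/5

P1 indiff ⇒ q·0+(1-q)·7 = q·4+(1-q)·1 ⇒ q(-4) = (1-q)(-6) ⇒ q = 3/5
P2 indiff ⇒ p·1+(1-p)·3 = p·3+(1-p)·2 ⇒ p(-2) = (1-p)(-1) ⇒ p = 1/3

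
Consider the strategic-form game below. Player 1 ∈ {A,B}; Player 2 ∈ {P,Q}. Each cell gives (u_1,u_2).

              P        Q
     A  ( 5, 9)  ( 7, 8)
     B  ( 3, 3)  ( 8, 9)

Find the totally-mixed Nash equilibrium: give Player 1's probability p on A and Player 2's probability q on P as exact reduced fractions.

P1 indiff ⇒ q·5+(1-q)·7 = q·3+(1-q)·8 ⇒ q(2) = (1-q)(1) ⇒ q = 1/3
P2 indiff ⇒ p·9+(1-p)·3 = p·8+(1-p)·9 ⇒ p(1) = (1-p)(6) ⇒ p = 6/7

(p,q) = (6/7, 1/3)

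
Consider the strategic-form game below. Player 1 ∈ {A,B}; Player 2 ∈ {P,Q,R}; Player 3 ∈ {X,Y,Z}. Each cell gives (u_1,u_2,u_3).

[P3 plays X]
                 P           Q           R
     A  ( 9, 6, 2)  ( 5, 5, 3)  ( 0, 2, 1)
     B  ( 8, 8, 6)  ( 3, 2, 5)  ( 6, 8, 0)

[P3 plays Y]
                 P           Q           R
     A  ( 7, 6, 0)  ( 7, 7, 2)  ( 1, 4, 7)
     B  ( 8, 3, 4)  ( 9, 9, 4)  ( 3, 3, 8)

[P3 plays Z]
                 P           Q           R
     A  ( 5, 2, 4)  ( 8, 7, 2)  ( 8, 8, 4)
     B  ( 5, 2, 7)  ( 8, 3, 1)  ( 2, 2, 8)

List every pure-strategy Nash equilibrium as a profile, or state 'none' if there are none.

(A,P,X): not NE [P3→Z gives 4>2]
(A,P,Y): not NE [P1→B gives 8>7; P2→Q gives 7>6; P3→Z gives 4>0]
(A,P,Z): not NE [P2→R gives 8>2]
(A,Q,X): not NE [P2→P gives 6>5]
(A,Q,Y): not NE [P1→B gives 9>7; P3→X gives 3>2]
(A,Q,Z): not NE [P2→R gives 8>7; P3→X gives 3>2]
(A,R,X): not NE [P1→B gives 6>0; P2→P gives 6>2; P3→Y gives 7>1]
(A,R,Y): not NE [P1→B gives 3>1; P2→Q gives 7>4]
(A,R,Z): not NE [P3→Y gives 7>4]
(B,P,X): not NE [P1→A gives 9>8; P3→Z gives 7>6]
(B,P,Y): not NE [P2→Q gives 9>3; P3→Z gives 7>4]
(B,P,Z): not NE [P2→Q gives 3>2]
(B,Q,X): not NE [P1→A gives 5>3; P2→R gives 8>2]
(B,Q,Y): not NE [P3→X gives 5>4]
(B,Q,Z): not NE [P3→X gives 5>1]
(B,R,X): not NE [P3→Z gives 8>0]
(B,R,Y): not NE [P2→Q gives 9>3]
(B,R,Z): not NE [P1→A gives 8>2; P2→Q gives 3>2]

Equilibria: none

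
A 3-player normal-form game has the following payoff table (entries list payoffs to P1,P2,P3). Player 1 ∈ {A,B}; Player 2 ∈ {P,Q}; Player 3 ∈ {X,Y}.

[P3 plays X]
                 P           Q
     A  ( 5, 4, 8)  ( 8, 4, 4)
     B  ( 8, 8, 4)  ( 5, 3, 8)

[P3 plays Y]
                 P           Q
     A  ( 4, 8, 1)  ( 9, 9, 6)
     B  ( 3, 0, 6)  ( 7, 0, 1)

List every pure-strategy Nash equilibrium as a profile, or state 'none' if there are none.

NE set: (A,Q,Y)

(A,P,X): not NE [P1→B gives 8>5]
(A,P,Y): not NE [P2→Q gives 9>8; P3→X gives 8>1]
(A,Q,X): not NE [P3→Y gives 6>4]
(A,Q,Y): NE
(B,P,X): not NE [P3→Y gives 6>4]
(B,P,Y): not NE [P1→A gives 4>3]
(B,Q,X): not NE [P1→A gives 8>5; P2→P gives 8>3]
(B,Q,Y): not NE [P1→A gives 9>7; P3→X gives 8>1]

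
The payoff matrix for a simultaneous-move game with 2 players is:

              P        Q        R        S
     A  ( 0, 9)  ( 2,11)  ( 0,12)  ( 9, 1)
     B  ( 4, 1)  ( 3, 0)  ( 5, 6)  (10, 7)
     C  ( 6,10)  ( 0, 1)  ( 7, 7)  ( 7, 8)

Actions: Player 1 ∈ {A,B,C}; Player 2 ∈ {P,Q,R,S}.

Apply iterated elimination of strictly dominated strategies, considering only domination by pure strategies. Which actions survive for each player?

P1 drop A (B beats it: P:4>0 Q:3>2 R:5>0 S:10>9)
P2 drop Q (P beats it: B:1>0 C:10>1)
P2 drop R (S beats it: B:7>6 C:8>7)
P1→{B,C} P2→{P,S}

Remaining: P1:{B,C} P2:{P,S}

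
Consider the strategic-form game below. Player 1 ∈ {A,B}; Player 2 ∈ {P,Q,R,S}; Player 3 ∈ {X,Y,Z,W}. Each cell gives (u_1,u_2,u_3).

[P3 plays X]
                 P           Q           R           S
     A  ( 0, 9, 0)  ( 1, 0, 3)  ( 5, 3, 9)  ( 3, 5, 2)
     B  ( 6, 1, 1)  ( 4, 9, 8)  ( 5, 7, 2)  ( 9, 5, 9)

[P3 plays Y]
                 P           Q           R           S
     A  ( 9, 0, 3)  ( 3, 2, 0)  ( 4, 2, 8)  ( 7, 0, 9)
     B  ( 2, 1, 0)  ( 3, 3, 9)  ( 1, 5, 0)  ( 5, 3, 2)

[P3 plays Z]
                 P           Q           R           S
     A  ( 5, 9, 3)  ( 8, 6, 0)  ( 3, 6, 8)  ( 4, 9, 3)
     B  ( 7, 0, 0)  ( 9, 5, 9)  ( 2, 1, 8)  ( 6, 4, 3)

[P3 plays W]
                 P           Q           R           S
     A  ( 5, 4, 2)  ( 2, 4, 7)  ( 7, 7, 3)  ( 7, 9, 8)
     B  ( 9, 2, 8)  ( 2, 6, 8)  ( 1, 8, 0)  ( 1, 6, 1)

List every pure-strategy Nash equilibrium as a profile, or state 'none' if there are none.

NE set: (B,Q,Z)

(A,P,X): not NE [P1→B gives 6>0; P3→Z gives 3>0]
(A,P,Y): not NE [P2→R gives 2>0]
(A,P,Z): not NE [P1→B gives 7>5]
(A,P,W): not NE [P1→B gives 9>5; P2→S gives 9>4; P3→Z gives 3>2]
(A,Q,X): not NE [P1→B gives 4>1; P2→P gives 9>0; P3→W gives 7>3]
(A,Q,Y): not NE [P3→W gives 7>0]
(A,Q,Z): not NE [P1→B gives 9>8; P2→S gives 9>6; P3→W gives 7>0]
(A,Q,W): not NE [P2→S gives 9>4]
(A,R,X): not NE [P2→P gives 9>3]
(A,R,Y): not NE [P3→X gives 9>8]
(A,R,Z): not NE [P2→S gives 9>6; P3→X gives 9>8]
(A,R,W): not NE [P2→S gives 9>7; P3→X gives 9>3]
(A,S,X): not NE [P1→B gives 9>3; P2→P gives 9>5; P3→Y gives 9>2]
(A,S,Y): not NE [P2→R gives 2>0]
(A,S,Z): not NE [P1→B gives 6>4; P3→Y gives 9>3]
(A,S,W): not NE [P3→Y gives 9>8]
(B,P,X): not NE [P2→Q gives 9>1; P3→W gives 8>1]
(B,P,Y): not NE [P1→A gives 9>2; P2→R gives 5>1; P3→W gives 8>0]
(B,P,Z): not NE [P2→Q gives 5>0; P3→W gives 8>0]
(B,P,W): not NE [P2→R gives 8>2]
(B,Q,X): not NE [P3→Z gives 9>8]
(B,Q,Y): not NE [P2→R gives 5>3]
(B,Q,Z): NE
(B,Q,W): not NE [P2→R gives 8>6; P3→Z gives 9>8]
(B,R,X): not NE [P2→Q gives 9>7; P3→Z gives 8>2]
(B,R,Y): not NE [P1→A gives 4>1; P3→Z gives 8>0]
(B,R,Z): not NE [P1→A gives 3>2; P2→Q gives 5>1]
(B,R,W): not NE [P1→A gives 7>1; P3→Z gives 8>0]
(B,S,X): not NE [P2→Q gives 9>5]
(B,S,Y): not NE [P1→A gives 7>5; P2→R gives 5>3; P3→X gives 9>2]
(B,S,Z): not NE [P2→Q gives 5>4; P3→X gives 9>3]
(B,S,W): not NE [P1→A gives 7>1; P2→R gives 8>6; P3→X gives 9>1]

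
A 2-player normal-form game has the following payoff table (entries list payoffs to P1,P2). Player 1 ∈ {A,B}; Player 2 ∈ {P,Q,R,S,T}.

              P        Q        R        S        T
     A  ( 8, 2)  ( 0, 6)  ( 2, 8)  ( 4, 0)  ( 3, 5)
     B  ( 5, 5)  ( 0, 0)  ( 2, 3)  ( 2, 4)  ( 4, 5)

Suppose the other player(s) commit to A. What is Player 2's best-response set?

u_2(P vs A) = 2
u_2(Q vs A) = 6
u_2(R vs A) = 8
u_2(S vs A) = 0
u_2(T vs A) = 5
max payoff 8 at {R}

argmax u_2 = {R}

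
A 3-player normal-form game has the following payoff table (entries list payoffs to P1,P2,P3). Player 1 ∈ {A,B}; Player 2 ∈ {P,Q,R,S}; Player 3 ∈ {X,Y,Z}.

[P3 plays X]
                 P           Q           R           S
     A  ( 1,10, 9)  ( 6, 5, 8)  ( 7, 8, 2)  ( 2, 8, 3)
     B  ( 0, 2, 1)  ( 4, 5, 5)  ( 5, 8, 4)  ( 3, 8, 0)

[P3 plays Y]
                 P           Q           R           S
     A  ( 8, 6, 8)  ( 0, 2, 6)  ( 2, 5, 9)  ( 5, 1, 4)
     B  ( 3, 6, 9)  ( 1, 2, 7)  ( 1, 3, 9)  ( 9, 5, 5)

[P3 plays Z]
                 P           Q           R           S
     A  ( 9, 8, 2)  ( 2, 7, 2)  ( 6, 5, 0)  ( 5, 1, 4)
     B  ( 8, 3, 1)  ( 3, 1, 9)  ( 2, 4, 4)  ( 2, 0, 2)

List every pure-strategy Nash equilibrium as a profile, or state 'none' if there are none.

(A,P,X): NE
(A,P,Y): not NE [P3→X gives 9>8]
(A,P,Z): not NE [P3→X gives 9>2]
(A,Q,X): not NE [P2→P gives 10>5]
(A,Q,Y): not NE [P1→B gives 1>0; P2→P gives 6>2; P3→X gives 8>6]
(A,Q,Z): not NE [P1→B gives 3>2; P2→P gives 8>7; P3→X gives 8>2]
(A,R,X): not NE [P2→P gives 10>8; P3→Y gives 9>2]
(A,R,Y): not NE [P2→P gives 6>5]
(A,R,Z): not NE [P2→P gives 8>5; P3→Y gives 9>0]
(A,S,X): not NE [P1→B gives 3>2; P2→P gives 10>8; P3→Z gives 4>3]
(A,S,Y): not NE [P1→B gives 9>5; P2→P gives 6>1]
(A,S,Z): not NE [P2→P gives 8>1]
(B,P,X): not NE [P1→A gives 1>0; P2→S gives 8>2; P3→Y gives 9>1]
(B,P,Y): not NE [P1→A gives 8>3]
(B,P,Z): not NE [P1→A gives 9>8; P2→R gives 4>3; P3→Y gives 9>1]
(B,Q,X): not NE [P1→A gives 6>4; P2→S gives 8>5; P3→Z gives 9>5]
(B,Q,Y): not NE [P2→P gives 6>2; P3→Z gives 9>7]
(B,Q,Z): not NE [P2→R gives 4>1]
(B,R,X): not NE [P1→A gives 7>5; P3→Y gives 9>4]
(B,R,Y): not NE [P1→A gives 2>1; P2→P gives 6>3]
(B,R,Z): not NE [P1→A gives 6>2; P3→Y gives 9>4]
(B,S,X): not NE [P3→Y gives 5>0]
(B,S,Y): not NE [P2→P gives 6>5]
(B,S,Z): not NE [P1→A gives 5>2; P2→R gives 4>0; P3→Y gives 5>2]

PSNE = {(A,P,X)}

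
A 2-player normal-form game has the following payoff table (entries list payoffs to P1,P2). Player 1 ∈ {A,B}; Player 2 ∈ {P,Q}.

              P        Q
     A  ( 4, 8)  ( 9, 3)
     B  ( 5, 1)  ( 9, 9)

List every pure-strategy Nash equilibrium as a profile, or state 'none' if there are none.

(A,P): not NE [P1→B gives 5>4]
(A,Q): not NE [P2→P gives 8>3]
(B,P): not NE [P2→Q gives 9>1]
(B,Q): NE

NE set: (B,Q)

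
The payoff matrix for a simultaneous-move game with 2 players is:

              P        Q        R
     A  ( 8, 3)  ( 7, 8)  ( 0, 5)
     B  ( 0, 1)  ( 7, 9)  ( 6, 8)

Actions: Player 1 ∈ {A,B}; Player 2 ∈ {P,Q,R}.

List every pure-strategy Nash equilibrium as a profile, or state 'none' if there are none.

(A,P): not NE [P2→Q gives 8>3]
(A,Q): NE
(A,R): not NE [P1→B gives 6>0; P2→Q gives 8>5]
(B,P): not NE [P1→A gives 8>0; P2→Q gives 9>1]
(B,Q): NE
(B,R): not NE [P2→Q gives 9>8]

PSNE = {(A,Q), (B,Q)}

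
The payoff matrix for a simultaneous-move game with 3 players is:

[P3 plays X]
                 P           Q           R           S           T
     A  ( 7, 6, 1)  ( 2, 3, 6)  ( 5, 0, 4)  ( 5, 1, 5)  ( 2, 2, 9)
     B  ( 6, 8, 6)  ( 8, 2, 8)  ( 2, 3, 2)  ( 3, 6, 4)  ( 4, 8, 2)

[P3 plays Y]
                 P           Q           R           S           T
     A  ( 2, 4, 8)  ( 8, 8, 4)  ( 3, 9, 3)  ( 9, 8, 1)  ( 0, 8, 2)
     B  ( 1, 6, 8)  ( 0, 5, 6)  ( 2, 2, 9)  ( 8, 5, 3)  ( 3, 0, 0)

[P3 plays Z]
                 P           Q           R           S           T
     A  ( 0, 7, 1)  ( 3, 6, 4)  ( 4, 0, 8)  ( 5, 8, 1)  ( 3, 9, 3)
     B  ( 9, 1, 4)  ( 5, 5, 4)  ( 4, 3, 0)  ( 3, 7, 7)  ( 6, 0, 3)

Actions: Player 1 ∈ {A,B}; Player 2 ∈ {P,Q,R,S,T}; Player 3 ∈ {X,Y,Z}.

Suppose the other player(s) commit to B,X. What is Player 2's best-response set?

P2 best: {P,T}

u_2(P vs B,X) = 8
u_2(Q vs B,X) = 2
u_2(R vs B,X) = 3
u_2(S vs B,X) = 6
u_2(T vs B,X) = 8
max payoff 8 at {P,T}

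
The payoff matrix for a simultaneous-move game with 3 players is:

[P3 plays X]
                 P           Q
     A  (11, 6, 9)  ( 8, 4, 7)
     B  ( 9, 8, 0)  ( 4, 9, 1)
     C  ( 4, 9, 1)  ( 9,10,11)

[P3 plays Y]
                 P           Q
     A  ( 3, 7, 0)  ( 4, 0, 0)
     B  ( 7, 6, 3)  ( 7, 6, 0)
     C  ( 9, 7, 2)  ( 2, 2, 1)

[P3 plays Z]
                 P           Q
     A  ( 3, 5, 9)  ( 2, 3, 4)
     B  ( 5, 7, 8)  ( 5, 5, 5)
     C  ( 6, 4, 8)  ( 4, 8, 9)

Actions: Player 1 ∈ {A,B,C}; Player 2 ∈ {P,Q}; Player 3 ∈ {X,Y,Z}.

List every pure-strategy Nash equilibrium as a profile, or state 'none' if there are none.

PSNE = {(A,P,X), (C,Q,X)}

(A,P,X): NE
(A,P,Y): not NE [P1→C gives 9>3; P3→Z gives 9>0]
(A,P,Z): not NE [P1→C gives 6>3]
(A,Q,X): not NE [P1→C gives 9>8; P2→P gives 6>4]
(A,Q,Y): not NE [P1→B gives 7>4; P2→P gives 7>0; P3→X gives 7>0]
(A,Q,Z): not NE [P1→B gives 5>2; P2→P gives 5>3; P3→X gives 7>4]
(B,P,X): not NE [P1→A gives 11>9; P2→Q gives 9>8; P3→Z gives 8>0]
(B,P,Y): not NE [P1→C gives 9>7; P3→Z gives 8>3]
(B,P,Z): not NE [P1→C gives 6>5]
(B,Q,X): not NE [P1→C gives 9>4; P3→Z gives 5>1]
(B,Q,Y): not NE [P3→Z gives 5>0]
(B,Q,Z): not NE [P2→P gives 7>5]
(C,P,X): not NE [P1→A gives 11>4; P2→Q gives 10>9; P3→Z gives 8>1]
(C,P,Y): not NE [P3→Z gives 8>2]
(C,P,Z): not NE [P2→Q gives 8>4]
(C,Q,X): NE
(C,Q,Y): not NE [P1→B gives 7>2; P2→P gives 7>2; P3→X gives 11>1]
(C,Q,Z): not NE [P1→B gives 5>4; P3→X gives 11>9]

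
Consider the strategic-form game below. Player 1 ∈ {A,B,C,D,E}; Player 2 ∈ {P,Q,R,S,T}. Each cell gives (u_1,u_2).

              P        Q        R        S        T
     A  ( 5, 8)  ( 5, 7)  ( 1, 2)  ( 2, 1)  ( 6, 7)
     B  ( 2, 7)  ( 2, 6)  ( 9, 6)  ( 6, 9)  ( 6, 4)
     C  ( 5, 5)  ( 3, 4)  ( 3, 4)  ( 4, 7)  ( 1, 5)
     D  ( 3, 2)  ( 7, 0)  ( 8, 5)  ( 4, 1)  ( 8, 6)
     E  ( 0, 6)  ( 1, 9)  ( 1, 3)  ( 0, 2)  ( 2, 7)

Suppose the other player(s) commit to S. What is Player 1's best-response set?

u_1(A vs S) = 2
u_1(B vs S) = 6
u_1(C vs S) = 4
u_1(D vs S) = 4
u_1(E vs S) = 0
max payoff 6 at {B}

P1 best: {B}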